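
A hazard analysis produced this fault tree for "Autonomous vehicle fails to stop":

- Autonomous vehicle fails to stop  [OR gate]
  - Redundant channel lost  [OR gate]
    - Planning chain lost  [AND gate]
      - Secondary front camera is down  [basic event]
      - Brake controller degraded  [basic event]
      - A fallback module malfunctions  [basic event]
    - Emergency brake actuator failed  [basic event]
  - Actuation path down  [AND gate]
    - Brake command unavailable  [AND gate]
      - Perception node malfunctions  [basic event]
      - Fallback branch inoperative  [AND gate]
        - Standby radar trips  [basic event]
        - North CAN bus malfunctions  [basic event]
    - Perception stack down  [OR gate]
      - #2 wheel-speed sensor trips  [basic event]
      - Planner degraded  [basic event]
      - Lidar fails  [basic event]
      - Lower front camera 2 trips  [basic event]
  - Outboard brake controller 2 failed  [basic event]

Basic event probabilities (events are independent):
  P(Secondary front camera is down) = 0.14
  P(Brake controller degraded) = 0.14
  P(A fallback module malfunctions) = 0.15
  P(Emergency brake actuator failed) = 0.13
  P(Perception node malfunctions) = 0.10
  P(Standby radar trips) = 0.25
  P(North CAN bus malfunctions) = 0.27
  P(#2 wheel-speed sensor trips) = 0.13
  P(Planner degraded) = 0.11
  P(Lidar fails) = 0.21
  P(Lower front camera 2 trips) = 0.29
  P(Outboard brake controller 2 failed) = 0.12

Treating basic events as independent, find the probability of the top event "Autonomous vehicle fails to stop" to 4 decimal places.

0.2396

P(Planning chain lost) [AND] = 0.14 × 0.14 × 0.15 = 0.002940
P(Redundant channel lost) [OR] = 1 − (1−0.002940) × (1−0.13) = 0.132558
P(Fallback branch inoperative) [AND] = 0.25 × 0.27 = 0.067500
P(Brake command unavailable) [AND] = 0.10 × 0.067500 = 0.006750
P(Perception stack down) [OR] = 1 − (1−0.13) × (1−0.11) × (1−0.21) × (1−0.29) = 0.565695
P(Actuation path down) [AND] = 0.006750 × 0.565695 = 0.003818
P(Autonomous vehicle fails to stop) [OR] = 1 − (1−0.132558) × (1−0.003818) × (1−0.12) = 0.239566
Rounded to 4 decimal places: P(Autonomous vehicle fails to stop) ≈ 0.2396.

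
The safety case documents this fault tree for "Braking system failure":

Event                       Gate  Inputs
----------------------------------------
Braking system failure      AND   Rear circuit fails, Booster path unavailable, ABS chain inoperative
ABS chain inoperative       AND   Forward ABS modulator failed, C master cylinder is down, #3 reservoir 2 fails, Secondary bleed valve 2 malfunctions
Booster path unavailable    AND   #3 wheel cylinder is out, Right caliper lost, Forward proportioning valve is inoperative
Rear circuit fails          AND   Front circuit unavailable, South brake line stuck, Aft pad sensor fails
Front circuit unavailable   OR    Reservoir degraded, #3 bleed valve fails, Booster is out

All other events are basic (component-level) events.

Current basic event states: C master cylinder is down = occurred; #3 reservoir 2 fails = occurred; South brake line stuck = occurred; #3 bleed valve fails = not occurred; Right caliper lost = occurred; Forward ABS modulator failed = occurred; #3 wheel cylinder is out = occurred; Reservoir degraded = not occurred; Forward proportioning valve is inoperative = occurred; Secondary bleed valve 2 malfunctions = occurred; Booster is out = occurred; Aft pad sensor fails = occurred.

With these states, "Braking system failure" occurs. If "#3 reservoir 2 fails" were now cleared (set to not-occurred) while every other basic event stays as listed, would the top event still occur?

No

Counterfactual: set "#3 reservoir 2 fails" to not occurred.
Front circuit unavailable [OR]: Reservoir degraded=not, #3 bleed valve fails=not, Booster is out=occurs → at least one input occurs → occurs.
Rear circuit fails [AND]: Front circuit unavailable=occurs, South brake line stuck=occurs, Aft pad sensor fails=occurs → all inputs occur → occurs.
Booster path unavailable [AND]: #3 wheel cylinder is out=occurs, Right caliper lost=occurs, Forward proportioning valve is inoperative=occurs → all inputs occur → occurs.
ABS chain inoperative [AND]: Forward ABS modulator failed=occurs, C master cylinder is down=occurs, #3 reservoir 2 fails=not, Secondary bleed valve 2 malfunctions=occurs → not all inputs occur → does not occur.
Braking system failure [AND]: Rear circuit fails=occurs, Booster path unavailable=occurs, ABS chain inoperative=not → not all inputs occur → does not occur.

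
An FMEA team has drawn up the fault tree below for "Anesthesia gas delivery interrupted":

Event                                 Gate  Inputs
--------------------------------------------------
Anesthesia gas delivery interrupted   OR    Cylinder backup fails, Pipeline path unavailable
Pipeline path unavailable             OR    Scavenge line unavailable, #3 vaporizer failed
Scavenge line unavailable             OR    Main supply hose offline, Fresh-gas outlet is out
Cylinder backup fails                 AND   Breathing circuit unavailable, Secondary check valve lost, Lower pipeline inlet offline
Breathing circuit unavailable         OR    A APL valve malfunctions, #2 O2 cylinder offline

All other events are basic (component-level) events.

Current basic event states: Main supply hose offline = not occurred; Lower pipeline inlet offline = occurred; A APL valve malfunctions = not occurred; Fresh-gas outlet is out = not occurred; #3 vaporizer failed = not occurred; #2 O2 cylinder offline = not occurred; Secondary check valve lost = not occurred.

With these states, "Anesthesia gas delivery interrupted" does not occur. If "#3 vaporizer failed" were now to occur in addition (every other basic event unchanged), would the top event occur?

Yes

Counterfactual: set "#3 vaporizer failed" to occurred.
Breathing circuit unavailable [OR]: A APL valve malfunctions=not, #2 O2 cylinder offline=not → no input occurs → does not occur.
Cylinder backup fails [AND]: Breathing circuit unavailable=not, Secondary check valve lost=not, Lower pipeline inlet offline=occurs → not all inputs occur → does not occur.
Scavenge line unavailable [OR]: Main supply hose offline=not, Fresh-gas outlet is out=not → no input occurs → does not occur.
Pipeline path unavailable [OR]: Scavenge line unavailable=not, #3 vaporizer failed=occurs → at least one input occurs → occurs.
Anesthesia gas delivery interrupted [OR]: Cylinder backup fails=not, Pipeline path unavailable=occurs → at least one input occurs → occurs.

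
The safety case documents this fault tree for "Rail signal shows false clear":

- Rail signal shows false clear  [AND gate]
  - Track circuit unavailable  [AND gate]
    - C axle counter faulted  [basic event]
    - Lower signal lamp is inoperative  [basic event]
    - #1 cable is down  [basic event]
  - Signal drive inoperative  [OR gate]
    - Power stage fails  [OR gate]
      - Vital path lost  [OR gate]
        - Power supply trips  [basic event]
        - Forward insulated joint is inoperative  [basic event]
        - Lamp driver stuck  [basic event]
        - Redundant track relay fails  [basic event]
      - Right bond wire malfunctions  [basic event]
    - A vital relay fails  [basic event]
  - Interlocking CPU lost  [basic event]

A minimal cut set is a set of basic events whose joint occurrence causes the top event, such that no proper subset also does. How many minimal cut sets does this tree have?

Track circuit unavailable [AND]: one cut set from each child combined → 1 × 1 × 1 = 1 cut set(s).
Vital path lost [OR]: union of children's cut sets → 4 cut set(s).
Power stage fails [OR]: union of children's cut sets → 5 cut set(s).
Signal drive inoperative [OR]: union of children's cut sets → 6 cut set(s).
Rail signal shows false clear [AND]: one cut set from each child combined → 1 × 6 × 1 = 6 cut set(s).
Minimal cut sets: {#1 cable is down, C axle counter faulted, Interlocking CPU lost, Lower signal lamp is inoperative, Power supply trips}; {#1 cable is down, C axle counter faulted, Forward insulated joint is inoperative, Interlocking CPU lost, Lower signal lamp is inoperative}; {#1 cable is down, C axle counter faulted, Interlocking CPU lost, Lamp driver stuck, Lower signal lamp is inoperative}; {#1 cable is down, C axle counter faulted, Interlocking CPU lost, Lower signal lamp is inoperative, Redundant track relay fails}; {#1 cable is down, C axle counter faulted, Interlocking CPU lost, Lower signal lamp is inoperative, Right bond wire malfunctions}; {#1 cable is down, A vital relay fails, C axle counter faulted, Interlocking CPU lost, Lower signal lamp is inoperative}.

6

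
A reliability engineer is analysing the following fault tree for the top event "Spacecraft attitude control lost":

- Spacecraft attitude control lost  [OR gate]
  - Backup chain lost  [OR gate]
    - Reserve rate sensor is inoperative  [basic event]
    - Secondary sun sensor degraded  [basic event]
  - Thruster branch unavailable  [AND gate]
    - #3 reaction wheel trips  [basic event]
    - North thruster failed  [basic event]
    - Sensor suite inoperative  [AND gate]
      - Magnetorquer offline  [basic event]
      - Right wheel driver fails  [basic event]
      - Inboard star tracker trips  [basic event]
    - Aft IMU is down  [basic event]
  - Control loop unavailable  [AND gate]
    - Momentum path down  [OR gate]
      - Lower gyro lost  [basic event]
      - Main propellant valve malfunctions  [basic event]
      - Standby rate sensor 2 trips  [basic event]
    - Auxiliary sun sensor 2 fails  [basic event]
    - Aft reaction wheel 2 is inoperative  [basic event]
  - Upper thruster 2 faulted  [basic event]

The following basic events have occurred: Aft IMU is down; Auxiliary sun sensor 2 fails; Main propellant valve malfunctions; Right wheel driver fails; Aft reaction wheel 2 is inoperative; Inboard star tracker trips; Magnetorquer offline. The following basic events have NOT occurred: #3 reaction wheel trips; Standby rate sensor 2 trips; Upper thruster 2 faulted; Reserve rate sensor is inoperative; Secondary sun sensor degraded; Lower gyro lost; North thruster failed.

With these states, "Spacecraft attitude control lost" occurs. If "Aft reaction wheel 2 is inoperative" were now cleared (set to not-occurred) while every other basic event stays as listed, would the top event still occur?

Counterfactual: set "Aft reaction wheel 2 is inoperative" to not occurred.
Backup chain lost [OR]: Reserve rate sensor is inoperative=not, Secondary sun sensor degraded=not → no input occurs → does not occur.
Sensor suite inoperative [AND]: Magnetorquer offline=occurs, Right wheel driver fails=occurs, Inboard star tracker trips=occurs → all inputs occur → occurs.
Thruster branch unavailable [AND]: #3 reaction wheel trips=not, North thruster failed=not, Sensor suite inoperative=occurs, Aft IMU is down=occurs → not all inputs occur → does not occur.
Momentum path down [OR]: Lower gyro lost=not, Main propellant valve malfunctions=occurs, Standby rate sensor 2 trips=not → at least one input occurs → occurs.
Control loop unavailable [AND]: Momentum path down=occurs, Auxiliary sun sensor 2 fails=occurs, Aft reaction wheel 2 is inoperative=not → not all inputs occur → does not occur.
Spacecraft attitude control lost [OR]: Backup chain lost=not, Thruster branch unavailable=not, Control loop unavailable=not, Upper thruster 2 faulted=not → no input occurs → does not occur.

No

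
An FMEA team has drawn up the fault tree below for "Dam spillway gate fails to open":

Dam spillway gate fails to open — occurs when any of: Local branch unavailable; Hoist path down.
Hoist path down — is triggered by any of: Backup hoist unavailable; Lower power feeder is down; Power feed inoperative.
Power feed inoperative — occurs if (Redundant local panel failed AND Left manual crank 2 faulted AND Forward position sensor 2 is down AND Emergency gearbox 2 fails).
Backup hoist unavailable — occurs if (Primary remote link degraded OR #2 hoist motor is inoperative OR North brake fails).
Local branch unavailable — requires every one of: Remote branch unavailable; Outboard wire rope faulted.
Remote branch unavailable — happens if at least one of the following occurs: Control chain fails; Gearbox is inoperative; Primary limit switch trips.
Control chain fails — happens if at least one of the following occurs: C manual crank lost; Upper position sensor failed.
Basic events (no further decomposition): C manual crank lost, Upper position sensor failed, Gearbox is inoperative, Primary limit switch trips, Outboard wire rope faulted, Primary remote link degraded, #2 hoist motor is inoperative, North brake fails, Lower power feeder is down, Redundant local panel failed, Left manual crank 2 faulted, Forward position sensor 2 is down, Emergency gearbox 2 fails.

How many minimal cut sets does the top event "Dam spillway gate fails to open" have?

Control chain fails [OR]: union of children's cut sets → 2 cut set(s).
Remote branch unavailable [OR]: union of children's cut sets → 4 cut set(s).
Local branch unavailable [AND]: one cut set from each child combined → 4 × 1 = 4 cut set(s).
Backup hoist unavailable [OR]: union of children's cut sets → 3 cut set(s).
Power feed inoperative [AND]: one cut set from each child combined → 1 × 1 × 1 × 1 = 1 cut set(s).
Hoist path down [OR]: union of children's cut sets → 5 cut set(s).
Dam spillway gate fails to open [OR]: union of children's cut sets → 9 cut set(s).
Minimal cut sets: {C manual crank lost, Outboard wire rope faulted}; {Outboard wire rope faulted, Upper position sensor failed}; {Gearbox is inoperative, Outboard wire rope faulted}; {Outboard wire rope faulted, Primary limit switch trips}; {Primary remote link degraded}; {#2 hoist motor is inoperative}; {North brake fails}; {Lower power feeder is down}; {Emergency gearbox 2 fails, Forward position sensor 2 is down, Left manual crank 2 faulted, Redundant local panel failed}.

9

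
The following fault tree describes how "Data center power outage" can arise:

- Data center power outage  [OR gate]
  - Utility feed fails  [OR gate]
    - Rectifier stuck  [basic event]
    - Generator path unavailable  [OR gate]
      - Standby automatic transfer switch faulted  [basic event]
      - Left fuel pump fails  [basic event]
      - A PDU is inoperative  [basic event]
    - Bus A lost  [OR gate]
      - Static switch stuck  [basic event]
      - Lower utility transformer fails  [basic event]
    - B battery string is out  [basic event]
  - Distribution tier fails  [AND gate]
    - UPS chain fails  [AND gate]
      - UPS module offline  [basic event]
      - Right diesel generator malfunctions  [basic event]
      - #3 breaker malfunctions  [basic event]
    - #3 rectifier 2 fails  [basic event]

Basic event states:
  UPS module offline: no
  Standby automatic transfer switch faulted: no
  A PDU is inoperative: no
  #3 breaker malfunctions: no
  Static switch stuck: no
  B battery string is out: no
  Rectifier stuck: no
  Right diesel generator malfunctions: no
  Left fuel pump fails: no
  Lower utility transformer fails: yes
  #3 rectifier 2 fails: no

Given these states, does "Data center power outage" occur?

Yes

Generator path unavailable [OR]: Standby automatic transfer switch faulted=not, Left fuel pump fails=not, A PDU is inoperative=not → no input occurs → does not occur.
Bus A lost [OR]: Static switch stuck=not, Lower utility transformer fails=occurs → at least one input occurs → occurs.
Utility feed fails [OR]: Rectifier stuck=not, Generator path unavailable=not, Bus A lost=occurs, B battery string is out=not → at least one input occurs → occurs.
UPS chain fails [AND]: UPS module offline=not, Right diesel generator malfunctions=not, #3 breaker malfunctions=not → not all inputs occur → does not occur.
Distribution tier fails [AND]: UPS chain fails=not, #3 rectifier 2 fails=not → not all inputs occur → does not occur.
Data center power outage [OR]: Utility feed fails=occurs, Distribution tier fails=not → at least one input occurs → occurs.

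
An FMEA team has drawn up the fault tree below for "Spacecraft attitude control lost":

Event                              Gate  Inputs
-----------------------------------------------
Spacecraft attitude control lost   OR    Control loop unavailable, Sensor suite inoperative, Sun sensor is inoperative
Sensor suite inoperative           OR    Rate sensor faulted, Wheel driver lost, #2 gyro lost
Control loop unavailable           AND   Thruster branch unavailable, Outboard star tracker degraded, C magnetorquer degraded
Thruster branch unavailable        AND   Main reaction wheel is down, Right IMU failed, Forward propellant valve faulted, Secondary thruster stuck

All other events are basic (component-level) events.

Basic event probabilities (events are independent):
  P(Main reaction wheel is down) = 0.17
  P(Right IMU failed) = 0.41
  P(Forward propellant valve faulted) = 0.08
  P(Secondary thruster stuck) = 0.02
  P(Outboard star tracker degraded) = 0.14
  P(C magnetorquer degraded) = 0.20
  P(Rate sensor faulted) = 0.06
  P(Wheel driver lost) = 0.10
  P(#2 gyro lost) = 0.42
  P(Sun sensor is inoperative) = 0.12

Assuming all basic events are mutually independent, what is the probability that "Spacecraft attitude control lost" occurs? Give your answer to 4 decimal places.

P(Thruster branch unavailable) [AND] = 0.17 × 0.41 × 0.08 × 0.02 = 0.000112
P(Control loop unavailable) [AND] = 0.000112 × 0.14 × 0.20 = 0.000003
P(Sensor suite inoperative) [OR] = 1 − (1−0.06) × (1−0.10) × (1−0.42) = 0.509320
P(Spacecraft attitude control lost) [OR] = 1 − (1−0.000003) × (1−0.509320) × (1−0.12) = 0.568203
Rounded to 4 decimal places: P(Spacecraft attitude control lost) ≈ 0.5682.

0.5682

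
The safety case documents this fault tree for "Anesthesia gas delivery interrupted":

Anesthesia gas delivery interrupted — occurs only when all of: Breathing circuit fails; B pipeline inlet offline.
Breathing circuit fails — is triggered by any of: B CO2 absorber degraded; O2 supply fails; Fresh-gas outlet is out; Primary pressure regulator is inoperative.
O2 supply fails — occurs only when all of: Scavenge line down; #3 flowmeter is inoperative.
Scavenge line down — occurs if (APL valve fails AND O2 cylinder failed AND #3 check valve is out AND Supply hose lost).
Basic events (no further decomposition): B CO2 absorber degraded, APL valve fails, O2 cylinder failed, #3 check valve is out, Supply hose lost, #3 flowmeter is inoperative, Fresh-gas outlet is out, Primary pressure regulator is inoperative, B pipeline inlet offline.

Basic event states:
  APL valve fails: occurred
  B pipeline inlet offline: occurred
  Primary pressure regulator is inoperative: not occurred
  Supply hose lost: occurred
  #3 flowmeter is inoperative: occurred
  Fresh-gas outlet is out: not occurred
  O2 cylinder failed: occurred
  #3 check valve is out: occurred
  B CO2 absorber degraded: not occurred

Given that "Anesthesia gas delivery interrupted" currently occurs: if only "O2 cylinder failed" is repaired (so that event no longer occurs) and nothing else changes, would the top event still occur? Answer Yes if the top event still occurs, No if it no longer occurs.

No

Counterfactual: set "O2 cylinder failed" to not occurred.
Scavenge line down [AND]: APL valve fails=occurs, O2 cylinder failed=not, #3 check valve is out=occurs, Supply hose lost=occurs → not all inputs occur → does not occur.
O2 supply fails [AND]: Scavenge line down=not, #3 flowmeter is inoperative=occurs → not all inputs occur → does not occur.
Breathing circuit fails [OR]: B CO2 absorber degraded=not, O2 supply fails=not, Fresh-gas outlet is out=not, Primary pressure regulator is inoperative=not → no input occurs → does not occur.
Anesthesia gas delivery interrupted [AND]: Breathing circuit fails=not, B pipeline inlet offline=occurs → not all inputs occur → does not occur.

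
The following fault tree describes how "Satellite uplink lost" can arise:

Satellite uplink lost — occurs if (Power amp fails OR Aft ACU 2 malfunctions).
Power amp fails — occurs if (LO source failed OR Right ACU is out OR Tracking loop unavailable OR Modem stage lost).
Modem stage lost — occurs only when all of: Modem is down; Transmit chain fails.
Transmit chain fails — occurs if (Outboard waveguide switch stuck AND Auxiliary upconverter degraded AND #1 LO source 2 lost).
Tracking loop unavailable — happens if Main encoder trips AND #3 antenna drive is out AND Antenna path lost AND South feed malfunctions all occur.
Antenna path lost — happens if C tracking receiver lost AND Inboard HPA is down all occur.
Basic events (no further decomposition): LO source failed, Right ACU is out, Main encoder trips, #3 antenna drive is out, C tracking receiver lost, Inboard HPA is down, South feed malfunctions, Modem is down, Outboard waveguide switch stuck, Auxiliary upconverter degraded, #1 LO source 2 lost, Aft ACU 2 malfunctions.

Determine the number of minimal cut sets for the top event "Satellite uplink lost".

5

Antenna path lost [AND]: one cut set from each child combined → 1 × 1 = 1 cut set(s).
Tracking loop unavailable [AND]: one cut set from each child combined → 1 × 1 × 1 × 1 = 1 cut set(s).
Transmit chain fails [AND]: one cut set from each child combined → 1 × 1 × 1 = 1 cut set(s).
Modem stage lost [AND]: one cut set from each child combined → 1 × 1 = 1 cut set(s).
Power amp fails [OR]: union of children's cut sets → 4 cut set(s).
Satellite uplink lost [OR]: union of children's cut sets → 5 cut set(s).
Minimal cut sets: {LO source failed}; {Right ACU is out}; {#3 antenna drive is out, C tracking receiver lost, Inboard HPA is down, Main encoder trips, South feed malfunctions}; {#1 LO source 2 lost, Auxiliary upconverter degraded, Modem is down, Outboard waveguide switch stuck}; {Aft ACU 2 malfunctions}.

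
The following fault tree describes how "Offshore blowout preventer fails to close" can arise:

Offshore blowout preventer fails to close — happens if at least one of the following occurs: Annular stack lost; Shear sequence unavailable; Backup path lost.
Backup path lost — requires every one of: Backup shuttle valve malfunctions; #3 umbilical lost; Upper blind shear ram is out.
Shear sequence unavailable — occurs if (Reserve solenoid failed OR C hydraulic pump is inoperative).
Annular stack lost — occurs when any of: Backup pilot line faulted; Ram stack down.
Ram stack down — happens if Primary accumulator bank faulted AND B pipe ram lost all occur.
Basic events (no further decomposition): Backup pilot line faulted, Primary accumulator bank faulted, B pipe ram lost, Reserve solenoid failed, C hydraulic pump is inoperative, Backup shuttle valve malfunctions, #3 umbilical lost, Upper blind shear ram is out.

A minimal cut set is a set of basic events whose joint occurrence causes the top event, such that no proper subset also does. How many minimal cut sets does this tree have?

Ram stack down [AND]: one cut set from each child combined → 1 × 1 = 1 cut set(s).
Annular stack lost [OR]: union of children's cut sets → 2 cut set(s).
Shear sequence unavailable [OR]: union of children's cut sets → 2 cut set(s).
Backup path lost [AND]: one cut set from each child combined → 1 × 1 × 1 = 1 cut set(s).
Offshore blowout preventer fails to close [OR]: union of children's cut sets → 5 cut set(s).
Minimal cut sets: {Backup pilot line faulted}; {B pipe ram lost, Primary accumulator bank faulted}; {Reserve solenoid failed}; {C hydraulic pump is inoperative}; {#3 umbilical lost, Backup shuttle valve malfunctions, Upper blind shear ram is out}.

5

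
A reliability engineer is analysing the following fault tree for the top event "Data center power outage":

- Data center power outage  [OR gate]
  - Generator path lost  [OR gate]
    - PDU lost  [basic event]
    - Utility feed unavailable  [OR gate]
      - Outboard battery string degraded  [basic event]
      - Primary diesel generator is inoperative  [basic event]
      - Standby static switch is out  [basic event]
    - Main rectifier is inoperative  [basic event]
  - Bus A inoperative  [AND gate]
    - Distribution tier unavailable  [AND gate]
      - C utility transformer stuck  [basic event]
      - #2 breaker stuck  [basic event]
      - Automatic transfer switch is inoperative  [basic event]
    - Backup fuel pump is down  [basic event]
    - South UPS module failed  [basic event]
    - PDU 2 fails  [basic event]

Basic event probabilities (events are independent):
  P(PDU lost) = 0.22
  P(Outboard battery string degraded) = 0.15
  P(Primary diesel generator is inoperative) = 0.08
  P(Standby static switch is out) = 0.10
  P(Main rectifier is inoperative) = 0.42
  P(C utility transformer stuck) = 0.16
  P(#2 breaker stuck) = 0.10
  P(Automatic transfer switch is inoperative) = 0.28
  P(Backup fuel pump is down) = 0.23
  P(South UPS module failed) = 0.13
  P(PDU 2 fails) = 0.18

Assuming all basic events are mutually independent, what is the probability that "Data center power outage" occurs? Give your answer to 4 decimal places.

P(Utility feed unavailable) [OR] = 1 − (1−0.15) × (1−0.08) × (1−0.10) = 0.296200
P(Generator path lost) [OR] = 1 − (1−0.22) × (1−0.296200) × (1−0.42) = 0.681601
P(Distribution tier unavailable) [AND] = 0.16 × 0.10 × 0.28 = 0.004480
P(Bus A inoperative) [AND] = 0.004480 × 0.23 × 0.13 × 0.18 = 0.000024
P(Data center power outage) [OR] = 1 − (1−0.681601) × (1−0.000024) = 0.681609
Rounded to 4 decimal places: P(Data center power outage) ≈ 0.6816.

0.6816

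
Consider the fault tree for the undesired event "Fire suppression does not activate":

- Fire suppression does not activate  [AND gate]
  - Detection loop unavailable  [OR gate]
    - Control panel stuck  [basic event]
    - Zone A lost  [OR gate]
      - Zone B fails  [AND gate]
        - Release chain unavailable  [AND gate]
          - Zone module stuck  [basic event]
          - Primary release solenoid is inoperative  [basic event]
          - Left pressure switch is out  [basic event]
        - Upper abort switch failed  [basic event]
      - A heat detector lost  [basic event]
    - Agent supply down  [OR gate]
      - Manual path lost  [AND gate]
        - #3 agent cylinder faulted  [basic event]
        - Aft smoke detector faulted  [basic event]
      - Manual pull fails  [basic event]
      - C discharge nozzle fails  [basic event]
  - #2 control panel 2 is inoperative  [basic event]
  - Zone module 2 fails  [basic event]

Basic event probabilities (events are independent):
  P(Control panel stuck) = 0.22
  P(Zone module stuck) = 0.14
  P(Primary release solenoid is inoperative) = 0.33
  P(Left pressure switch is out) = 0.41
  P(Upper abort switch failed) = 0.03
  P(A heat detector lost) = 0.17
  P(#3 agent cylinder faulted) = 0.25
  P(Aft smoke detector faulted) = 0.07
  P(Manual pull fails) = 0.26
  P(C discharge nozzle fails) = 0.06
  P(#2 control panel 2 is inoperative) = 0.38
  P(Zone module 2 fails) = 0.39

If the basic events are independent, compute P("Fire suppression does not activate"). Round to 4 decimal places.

0.0827

P(Release chain unavailable) [AND] = 0.14 × 0.33 × 0.41 = 0.018942
P(Zone B fails) [AND] = 0.018942 × 0.03 = 0.000568
P(Zone A lost) [OR] = 1 − (1−0.000568) × (1−0.17) = 0.170471
P(Manual path lost) [AND] = 0.25 × 0.07 = 0.017500
P(Agent supply down) [OR] = 1 − (1−0.017500) × (1−0.26) × (1−0.06) = 0.316573
P(Detection loop unavailable) [OR] = 1 − (1−0.22) × (1−0.170471) × (1−0.316573) = 0.557800
P(Fire suppression does not activate) [AND] = 0.557800 × 0.38 × 0.39 = 0.082666
Rounded to 4 decimal places: P(Fire suppression does not activate) ≈ 0.0827.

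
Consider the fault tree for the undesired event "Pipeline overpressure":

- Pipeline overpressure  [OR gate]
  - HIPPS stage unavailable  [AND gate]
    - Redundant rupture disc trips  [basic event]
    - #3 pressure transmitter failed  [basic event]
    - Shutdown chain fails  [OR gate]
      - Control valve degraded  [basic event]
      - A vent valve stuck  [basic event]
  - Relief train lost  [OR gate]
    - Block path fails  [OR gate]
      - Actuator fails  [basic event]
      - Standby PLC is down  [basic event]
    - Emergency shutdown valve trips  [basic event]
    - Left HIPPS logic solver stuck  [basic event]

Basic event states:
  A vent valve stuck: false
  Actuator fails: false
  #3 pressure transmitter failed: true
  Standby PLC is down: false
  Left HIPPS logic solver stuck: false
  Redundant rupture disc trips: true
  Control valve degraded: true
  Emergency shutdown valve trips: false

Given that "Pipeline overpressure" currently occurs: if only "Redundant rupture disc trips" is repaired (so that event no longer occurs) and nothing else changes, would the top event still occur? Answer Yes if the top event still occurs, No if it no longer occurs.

Counterfactual: set "Redundant rupture disc trips" to not occurred.
Shutdown chain fails [OR]: Control valve degraded=occurs, A vent valve stuck=not → at least one input occurs → occurs.
HIPPS stage unavailable [AND]: Redundant rupture disc trips=not, #3 pressure transmitter failed=occurs, Shutdown chain fails=occurs → not all inputs occur → does not occur.
Block path fails [OR]: Actuator fails=not, Standby PLC is down=not → no input occurs → does not occur.
Relief train lost [OR]: Block path fails=not, Emergency shutdown valve trips=not, Left HIPPS logic solver stuck=not → no input occurs → does not occur.
Pipeline overpressure [OR]: HIPPS stage unavailable=not, Relief train lost=not → no input occurs → does not occur.

No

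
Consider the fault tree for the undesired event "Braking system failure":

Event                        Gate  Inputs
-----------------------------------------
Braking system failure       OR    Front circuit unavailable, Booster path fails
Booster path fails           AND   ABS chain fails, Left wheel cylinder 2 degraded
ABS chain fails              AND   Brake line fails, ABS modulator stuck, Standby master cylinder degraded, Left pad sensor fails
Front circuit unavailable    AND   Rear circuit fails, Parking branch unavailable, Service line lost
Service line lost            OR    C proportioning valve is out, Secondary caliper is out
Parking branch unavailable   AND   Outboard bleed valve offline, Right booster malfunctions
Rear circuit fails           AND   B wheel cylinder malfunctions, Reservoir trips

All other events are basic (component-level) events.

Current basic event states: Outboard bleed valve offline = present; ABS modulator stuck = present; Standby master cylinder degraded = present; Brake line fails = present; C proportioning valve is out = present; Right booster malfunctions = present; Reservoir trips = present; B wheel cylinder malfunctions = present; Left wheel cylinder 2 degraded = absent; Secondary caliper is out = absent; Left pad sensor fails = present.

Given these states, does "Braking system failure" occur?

Yes

Rear circuit fails [AND]: B wheel cylinder malfunctions=occurs, Reservoir trips=occurs → all inputs occur → occurs.
Parking branch unavailable [AND]: Outboard bleed valve offline=occurs, Right booster malfunctions=occurs → all inputs occur → occurs.
Service line lost [OR]: C proportioning valve is out=occurs, Secondary caliper is out=not → at least one input occurs → occurs.
Front circuit unavailable [AND]: Rear circuit fails=occurs, Parking branch unavailable=occurs, Service line lost=occurs → all inputs occur → occurs.
ABS chain fails [AND]: Brake line fails=occurs, ABS modulator stuck=occurs, Standby master cylinder degraded=occurs, Left pad sensor fails=occurs → all inputs occur → occurs.
Booster path fails [AND]: ABS chain fails=occurs, Left wheel cylinder 2 degraded=not → not all inputs occur → does not occur.
Braking system failure [OR]: Front circuit unavailable=occurs, Booster path fails=not → at least one input occurs → occurs.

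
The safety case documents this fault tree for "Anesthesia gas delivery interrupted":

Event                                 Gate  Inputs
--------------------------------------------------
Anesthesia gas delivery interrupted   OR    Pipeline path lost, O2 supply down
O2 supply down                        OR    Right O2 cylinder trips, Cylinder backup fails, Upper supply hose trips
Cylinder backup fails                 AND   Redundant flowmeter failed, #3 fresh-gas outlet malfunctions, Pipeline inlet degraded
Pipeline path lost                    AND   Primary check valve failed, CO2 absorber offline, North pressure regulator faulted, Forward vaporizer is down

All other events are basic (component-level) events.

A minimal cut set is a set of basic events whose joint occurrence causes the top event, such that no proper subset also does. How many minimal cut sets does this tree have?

Pipeline path lost [AND]: one cut set from each child combined → 1 × 1 × 1 × 1 = 1 cut set(s).
Cylinder backup fails [AND]: one cut set from each child combined → 1 × 1 × 1 = 1 cut set(s).
O2 supply down [OR]: union of children's cut sets → 3 cut set(s).
Anesthesia gas delivery interrupted [OR]: union of children's cut sets → 4 cut set(s).
Minimal cut sets: {CO2 absorber offline, Forward vaporizer is down, North pressure regulator faulted, Primary check valve failed}; {Right O2 cylinder trips}; {#3 fresh-gas outlet malfunctions, Pipeline inlet degraded, Redundant flowmeter failed}; {Upper supply hose trips}.

4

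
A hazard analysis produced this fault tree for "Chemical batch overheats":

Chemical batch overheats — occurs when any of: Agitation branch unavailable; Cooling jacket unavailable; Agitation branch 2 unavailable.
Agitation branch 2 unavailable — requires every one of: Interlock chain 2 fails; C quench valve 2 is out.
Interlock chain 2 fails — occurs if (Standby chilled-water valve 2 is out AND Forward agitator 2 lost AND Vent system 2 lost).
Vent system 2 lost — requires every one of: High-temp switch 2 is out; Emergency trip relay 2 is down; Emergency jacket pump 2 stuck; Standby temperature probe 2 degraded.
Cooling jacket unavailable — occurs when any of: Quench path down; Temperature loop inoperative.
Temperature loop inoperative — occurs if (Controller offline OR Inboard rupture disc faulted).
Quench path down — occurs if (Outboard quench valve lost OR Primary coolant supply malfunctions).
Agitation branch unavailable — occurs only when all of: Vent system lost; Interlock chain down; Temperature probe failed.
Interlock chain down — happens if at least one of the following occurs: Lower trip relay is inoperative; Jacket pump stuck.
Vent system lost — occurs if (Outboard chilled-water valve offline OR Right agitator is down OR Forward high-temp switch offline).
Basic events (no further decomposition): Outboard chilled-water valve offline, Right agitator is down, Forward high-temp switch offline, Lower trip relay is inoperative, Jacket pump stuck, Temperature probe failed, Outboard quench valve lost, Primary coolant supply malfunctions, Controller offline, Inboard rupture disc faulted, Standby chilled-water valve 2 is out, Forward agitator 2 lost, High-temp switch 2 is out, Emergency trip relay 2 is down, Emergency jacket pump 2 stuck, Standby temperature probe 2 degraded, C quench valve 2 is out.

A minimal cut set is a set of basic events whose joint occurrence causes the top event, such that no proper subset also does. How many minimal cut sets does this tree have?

11

Vent system lost [OR]: union of children's cut sets → 3 cut set(s).
Interlock chain down [OR]: union of children's cut sets → 2 cut set(s).
Agitation branch unavailable [AND]: one cut set from each child combined → 3 × 2 × 1 = 6 cut set(s).
Quench path down [OR]: union of children's cut sets → 2 cut set(s).
Temperature loop inoperative [OR]: union of children's cut sets → 2 cut set(s).
Cooling jacket unavailable [OR]: union of children's cut sets → 4 cut set(s).
Vent system 2 lost [AND]: one cut set from each child combined → 1 × 1 × 1 × 1 = 1 cut set(s).
Interlock chain 2 fails [AND]: one cut set from each child combined → 1 × 1 × 1 = 1 cut set(s).
Agitation branch 2 unavailable [AND]: one cut set from each child combined → 1 × 1 = 1 cut set(s).
Chemical batch overheats [OR]: union of children's cut sets → 11 cut set(s).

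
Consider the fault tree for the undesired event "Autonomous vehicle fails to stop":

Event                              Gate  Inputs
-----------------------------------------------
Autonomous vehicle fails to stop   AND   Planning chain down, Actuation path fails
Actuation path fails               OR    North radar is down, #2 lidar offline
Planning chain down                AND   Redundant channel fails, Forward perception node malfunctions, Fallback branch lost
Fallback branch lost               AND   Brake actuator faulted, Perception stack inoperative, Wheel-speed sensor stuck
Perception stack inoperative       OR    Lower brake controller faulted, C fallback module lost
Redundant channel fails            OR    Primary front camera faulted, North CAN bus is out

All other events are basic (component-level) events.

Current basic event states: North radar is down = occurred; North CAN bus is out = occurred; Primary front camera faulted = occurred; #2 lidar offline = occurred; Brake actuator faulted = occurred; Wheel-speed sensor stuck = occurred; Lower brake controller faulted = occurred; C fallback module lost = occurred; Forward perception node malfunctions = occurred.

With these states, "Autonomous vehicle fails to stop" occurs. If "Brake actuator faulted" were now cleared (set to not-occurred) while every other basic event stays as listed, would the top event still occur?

Counterfactual: set "Brake actuator faulted" to not occurred.
Redundant channel fails [OR]: Primary front camera faulted=occurs, North CAN bus is out=occurs → at least one input occurs → occurs.
Perception stack inoperative [OR]: Lower brake controller faulted=occurs, C fallback module lost=occurs → at least one input occurs → occurs.
Fallback branch lost [AND]: Brake actuator faulted=not, Perception stack inoperative=occurs, Wheel-speed sensor stuck=occurs → not all inputs occur → does not occur.
Planning chain down [AND]: Redundant channel fails=occurs, Forward perception node malfunctions=occurs, Fallback branch lost=not → not all inputs occur → does not occur.
Actuation path fails [OR]: North radar is down=occurs, #2 lidar offline=occurs → at least one input occurs → occurs.
Autonomous vehicle fails to stop [AND]: Planning chain down=not, Actuation path fails=occurs → not all inputs occur → does not occur.

No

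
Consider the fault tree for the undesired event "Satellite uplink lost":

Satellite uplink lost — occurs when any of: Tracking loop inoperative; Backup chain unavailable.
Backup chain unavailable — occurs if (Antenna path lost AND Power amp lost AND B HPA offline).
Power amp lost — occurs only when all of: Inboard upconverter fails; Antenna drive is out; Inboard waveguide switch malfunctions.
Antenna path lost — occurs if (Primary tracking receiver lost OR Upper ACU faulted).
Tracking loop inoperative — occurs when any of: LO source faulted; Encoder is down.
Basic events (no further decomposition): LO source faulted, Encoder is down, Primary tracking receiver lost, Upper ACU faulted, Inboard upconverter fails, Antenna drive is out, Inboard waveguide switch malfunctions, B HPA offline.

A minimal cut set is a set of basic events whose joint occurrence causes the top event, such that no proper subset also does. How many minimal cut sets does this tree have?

4

Tracking loop inoperative [OR]: union of children's cut sets → 2 cut set(s).
Antenna path lost [OR]: union of children's cut sets → 2 cut set(s).
Power amp lost [AND]: one cut set from each child combined → 1 × 1 × 1 = 1 cut set(s).
Backup chain unavailable [AND]: one cut set from each child combined → 2 × 1 × 1 = 2 cut set(s).
Satellite uplink lost [OR]: union of children's cut sets → 4 cut set(s).
Minimal cut sets: {LO source faulted}; {Encoder is down}; {Antenna drive is out, B HPA offline, Inboard upconverter fails, Inboard waveguide switch malfunctions, Primary tracking receiver lost}; {Antenna drive is out, B HPA offline, Inboard upconverter fails, Inboard waveguide switch malfunctions, Upper ACU faulted}.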